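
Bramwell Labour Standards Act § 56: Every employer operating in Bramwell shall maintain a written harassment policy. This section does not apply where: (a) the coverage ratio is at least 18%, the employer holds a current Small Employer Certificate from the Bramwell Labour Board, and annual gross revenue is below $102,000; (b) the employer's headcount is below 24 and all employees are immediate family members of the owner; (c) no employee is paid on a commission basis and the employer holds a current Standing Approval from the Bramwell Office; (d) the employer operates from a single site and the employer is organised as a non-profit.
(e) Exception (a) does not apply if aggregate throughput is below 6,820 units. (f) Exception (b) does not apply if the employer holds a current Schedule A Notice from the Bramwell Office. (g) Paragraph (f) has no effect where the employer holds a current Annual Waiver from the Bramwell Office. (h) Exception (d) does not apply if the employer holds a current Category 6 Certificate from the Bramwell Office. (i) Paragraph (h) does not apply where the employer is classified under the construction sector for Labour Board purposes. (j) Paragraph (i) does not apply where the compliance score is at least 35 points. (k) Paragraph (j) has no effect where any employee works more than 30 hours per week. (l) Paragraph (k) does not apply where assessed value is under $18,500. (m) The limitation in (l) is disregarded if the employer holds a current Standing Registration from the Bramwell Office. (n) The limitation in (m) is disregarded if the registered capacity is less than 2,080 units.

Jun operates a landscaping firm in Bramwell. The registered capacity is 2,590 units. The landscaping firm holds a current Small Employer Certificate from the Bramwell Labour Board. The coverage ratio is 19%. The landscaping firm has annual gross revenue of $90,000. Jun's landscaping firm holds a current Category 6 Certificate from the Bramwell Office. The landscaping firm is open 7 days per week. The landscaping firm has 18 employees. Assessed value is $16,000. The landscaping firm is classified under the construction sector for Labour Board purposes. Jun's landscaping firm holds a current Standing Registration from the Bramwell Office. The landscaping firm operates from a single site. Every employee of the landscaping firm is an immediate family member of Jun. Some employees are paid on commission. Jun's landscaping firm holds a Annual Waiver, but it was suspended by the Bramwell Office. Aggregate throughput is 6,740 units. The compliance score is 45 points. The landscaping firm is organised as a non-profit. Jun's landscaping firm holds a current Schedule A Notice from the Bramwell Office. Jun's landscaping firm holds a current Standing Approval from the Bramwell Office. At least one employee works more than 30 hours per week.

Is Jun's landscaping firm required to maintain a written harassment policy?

Exception (a): the coverage ratio is 19%, meeting the 18% threshold; a current Small Employer Certificate is held; annual gross revenue is $90,000, below the $102,000 limit — every condition holds. Turning to paragraph (e): (e) applies — aggregate throughput is 6,740 units, below the 6,820 units limit. Exception (a) does not apply.
All of (b)'s requirements are met (the employer's headcount is 18, below the 24 limit; every employee is an immediate family member). But: (f) operates against (b): a current Schedule A Notice is held. (g), which would lift (f), is not triggered — there is no Annual Waiver in force. So (b) is unavailable.
Exception (c) requires that no employee is paid on a commission basis; but some employees are paid on commission, so (c) is unavailable.
Exception (d) is satisfied on its face — the employer operates from a single site; the employer is a non-profit. As to paragraphs (h)–(n): (h) would limit (d) — a current Category 6 Certificate is held — but (i) sets (h) aside: (i) operates — the landscaping firm is classified under the construction sector. (j) would limit (i) — the compliance score is 45 points, meeting the 35 points threshold — but (k) sets (j) aside: (k) operates against (j): at least one employee exceeds 30 hours/week. (l) operates (assessed value is $16,000, under the $18,500 limit), but is itself disapplied by (m): (m) is engaged — a current Standing Registration is held. (n), which would lift (m), does not operate here — the registered capacity is 2,590 units, not less than 2,080 units. So (d) applies.

No — exception (d) applies; Jun's landscaping firm is not required to maintain a written harassment policy.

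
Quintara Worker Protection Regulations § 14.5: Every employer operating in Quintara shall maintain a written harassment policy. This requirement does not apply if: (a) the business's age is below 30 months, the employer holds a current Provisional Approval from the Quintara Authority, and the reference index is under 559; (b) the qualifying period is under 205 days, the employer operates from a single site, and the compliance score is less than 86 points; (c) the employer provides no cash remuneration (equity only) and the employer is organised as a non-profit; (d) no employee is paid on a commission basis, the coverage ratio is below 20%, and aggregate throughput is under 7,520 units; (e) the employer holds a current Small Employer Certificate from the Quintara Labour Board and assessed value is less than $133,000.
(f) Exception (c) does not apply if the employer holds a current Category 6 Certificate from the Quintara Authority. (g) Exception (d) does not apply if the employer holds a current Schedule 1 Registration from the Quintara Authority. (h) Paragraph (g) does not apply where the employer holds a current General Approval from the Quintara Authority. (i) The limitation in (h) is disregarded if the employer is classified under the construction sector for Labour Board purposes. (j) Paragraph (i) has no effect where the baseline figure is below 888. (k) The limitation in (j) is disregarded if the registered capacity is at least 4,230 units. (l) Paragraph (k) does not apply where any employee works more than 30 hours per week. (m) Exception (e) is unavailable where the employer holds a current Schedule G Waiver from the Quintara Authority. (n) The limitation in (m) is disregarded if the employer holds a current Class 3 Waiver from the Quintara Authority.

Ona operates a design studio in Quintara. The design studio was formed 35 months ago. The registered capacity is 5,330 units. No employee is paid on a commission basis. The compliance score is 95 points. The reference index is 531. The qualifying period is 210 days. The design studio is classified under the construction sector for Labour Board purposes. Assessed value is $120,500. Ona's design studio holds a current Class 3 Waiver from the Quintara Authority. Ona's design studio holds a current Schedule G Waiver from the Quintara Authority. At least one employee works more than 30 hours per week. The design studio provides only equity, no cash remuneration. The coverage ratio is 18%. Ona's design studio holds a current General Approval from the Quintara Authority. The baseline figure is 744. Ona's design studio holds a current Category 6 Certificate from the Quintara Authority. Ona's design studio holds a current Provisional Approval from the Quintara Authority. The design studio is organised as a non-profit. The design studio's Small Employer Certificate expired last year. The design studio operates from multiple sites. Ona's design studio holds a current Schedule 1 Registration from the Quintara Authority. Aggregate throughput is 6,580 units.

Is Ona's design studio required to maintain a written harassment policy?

Exception (a) does not apply: the business's age is 35 months, not below 30 months.
Exception (b) fails — the qualifying period is 210 days, not under 205 days.
Exception (c) is satisfied on its face — remuneration is equity-only; the employer is a non-profit. Turning to paragraph (f): (f) operates against (c): a current Category 6 Certificate is held. So (c) is unavailable.
Exception (d) is satisfied on its face — no employee is paid on commission; the coverage ratio is 18%, below the 20% limit; aggregate throughput is 6,580 units, under the 7,520 units limit. As to paragraphs (g)–(l): (g) is engaged (a current Schedule 1 Registration is held), but is overridden by (h): (h) operates against (g): a current General Approval is held. (i) would limit (h) — the design studio is classified under the construction sector — but (j) sets (i) aside: (j) operates against (i): the baseline figure is 744, below the 888 limit. (k) is triggered (the registered capacity is 5,330 units, meeting the 4,230 units threshold), but is set aside by (l): (l) is engaged — at least one employee exceeds 30 hours/week. So (d) applies.
Exception (e) fails — the Small Employer Certificate has expired.

No — exception (d) applies; Ona's design studio is not required to maintain a written harassment policy.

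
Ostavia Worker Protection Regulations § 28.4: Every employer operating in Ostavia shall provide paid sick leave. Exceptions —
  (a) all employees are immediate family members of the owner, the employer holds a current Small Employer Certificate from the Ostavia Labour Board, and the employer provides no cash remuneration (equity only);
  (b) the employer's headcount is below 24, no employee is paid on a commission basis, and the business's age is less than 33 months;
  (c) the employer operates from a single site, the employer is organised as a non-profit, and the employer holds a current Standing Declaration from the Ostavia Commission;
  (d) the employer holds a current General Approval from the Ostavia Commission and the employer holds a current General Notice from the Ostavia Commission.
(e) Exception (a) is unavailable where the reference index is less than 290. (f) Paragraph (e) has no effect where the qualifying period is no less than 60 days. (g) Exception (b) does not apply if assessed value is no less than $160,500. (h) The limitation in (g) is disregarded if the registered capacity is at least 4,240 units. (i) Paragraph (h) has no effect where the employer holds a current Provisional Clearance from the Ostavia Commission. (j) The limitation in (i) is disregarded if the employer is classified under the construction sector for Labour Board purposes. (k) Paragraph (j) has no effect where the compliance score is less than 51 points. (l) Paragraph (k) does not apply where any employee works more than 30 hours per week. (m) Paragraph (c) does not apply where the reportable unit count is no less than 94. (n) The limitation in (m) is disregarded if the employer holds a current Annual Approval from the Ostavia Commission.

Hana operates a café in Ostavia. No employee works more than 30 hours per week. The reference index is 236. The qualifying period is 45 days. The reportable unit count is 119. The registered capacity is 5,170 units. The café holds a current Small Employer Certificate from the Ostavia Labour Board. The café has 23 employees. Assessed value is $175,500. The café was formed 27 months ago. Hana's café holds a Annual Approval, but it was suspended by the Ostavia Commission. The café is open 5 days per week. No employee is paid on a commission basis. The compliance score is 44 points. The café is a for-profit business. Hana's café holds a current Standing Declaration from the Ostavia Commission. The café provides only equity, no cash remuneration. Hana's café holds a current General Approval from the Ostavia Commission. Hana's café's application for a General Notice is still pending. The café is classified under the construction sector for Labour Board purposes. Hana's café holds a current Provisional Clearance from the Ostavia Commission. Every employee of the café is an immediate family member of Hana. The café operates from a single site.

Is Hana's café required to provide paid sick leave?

Exception (a) is satisfied on its face — every employee is an immediate family member; a current Small Employer Certificate is held; remuneration is equity-only. But: (e) is engaged — the reference index is 236, less than the 290 limit. (f) is not triggered (the qualifying period is 45 days, short of 60 days), so (e) stands. So (a) is unavailable.
Exception (b) is satisfied on its face — the employer's headcount is 23, below the 24 limit; no employee is paid on commission; the business's age is 27 months, less than the 33 months limit. But applying paragraphs (g)–(l): (g) operates against (b): assessed value is $175,500, meeting the $160,500 threshold. (h) operates (the registered capacity is 5,170 units, meeting the 4,240 units threshold), but is overridden by (i): (i) applies — a current Provisional Clearance is held. (j) is triggered (the café is classified under the construction sector), but yields to (k): (k) applies — the compliance score is 44 points, less than the 51 points limit. (l) is not triggered (no employee exceeds 30 hours/week), so (k) stands. Exception (b) does not apply.
Exception (c) fails — the employer is for-profit.
Exception (d) does not apply: there is no General Notice in force.
No exception displaces § 28.4.

Yes — Hana's café must provide paid sick leave.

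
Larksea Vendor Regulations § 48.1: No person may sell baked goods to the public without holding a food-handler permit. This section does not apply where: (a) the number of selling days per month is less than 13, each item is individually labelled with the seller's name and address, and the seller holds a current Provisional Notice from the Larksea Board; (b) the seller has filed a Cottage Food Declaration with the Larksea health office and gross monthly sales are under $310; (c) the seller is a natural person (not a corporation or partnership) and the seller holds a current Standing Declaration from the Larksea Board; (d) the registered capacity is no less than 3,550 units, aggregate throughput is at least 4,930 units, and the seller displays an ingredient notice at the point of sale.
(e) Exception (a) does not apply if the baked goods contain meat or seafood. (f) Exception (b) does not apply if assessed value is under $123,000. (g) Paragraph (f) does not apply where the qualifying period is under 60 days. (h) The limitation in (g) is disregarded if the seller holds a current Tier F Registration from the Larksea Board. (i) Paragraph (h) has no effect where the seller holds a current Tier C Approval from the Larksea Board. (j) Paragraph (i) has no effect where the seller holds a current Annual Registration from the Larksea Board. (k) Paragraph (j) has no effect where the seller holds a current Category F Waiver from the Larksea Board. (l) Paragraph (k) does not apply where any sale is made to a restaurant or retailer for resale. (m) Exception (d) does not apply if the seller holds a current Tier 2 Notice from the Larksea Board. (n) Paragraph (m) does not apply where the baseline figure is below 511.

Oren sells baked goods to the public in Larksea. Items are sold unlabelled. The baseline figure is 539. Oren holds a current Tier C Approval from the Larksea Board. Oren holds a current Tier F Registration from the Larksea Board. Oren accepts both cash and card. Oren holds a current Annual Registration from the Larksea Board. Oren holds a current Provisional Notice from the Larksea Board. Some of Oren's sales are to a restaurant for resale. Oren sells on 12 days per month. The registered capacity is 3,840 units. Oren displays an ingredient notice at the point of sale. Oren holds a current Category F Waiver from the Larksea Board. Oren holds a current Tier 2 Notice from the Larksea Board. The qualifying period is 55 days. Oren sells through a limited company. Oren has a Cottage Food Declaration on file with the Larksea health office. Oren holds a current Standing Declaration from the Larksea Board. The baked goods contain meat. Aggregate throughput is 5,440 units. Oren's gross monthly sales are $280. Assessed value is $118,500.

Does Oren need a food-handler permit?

Exception (a) does not apply: items are sold unlabelled.
Exception (b) is satisfied on its face — a Cottage Food Declaration is on file; gross monthly sales are $280, under the $310 limit. Turning to paragraphs (f)–(l): (f) operates against (b): assessed value is $118,500, under the $123,000 limit. (g) would limit (f) — the qualifying period is 55 days, under the 60 days limit — but (h) sets (g) aside: (h) operates — a current Tier F Registration is held. (i) operates (a current Tier C Approval is held), but is displaced by (j): (j) operates against (i): a current Annual Registration is held. (k) applies (a current Category F Waiver is held), but is displaced by (l): (l) operates against (k): some sales are to a restaurant for resale. (b) is therefore removed.
Exception (c) does not apply: the seller operates through a limited company.
Exception (d) is satisfied on its face — the registered capacity is 3,840 units, meeting the 3,550 units threshold; aggregate throughput is 5,440 units, meeting the 4,930 units threshold; an ingredient notice is displayed. But applying paragraphs (m)–(n): (m) is triggered — a current Tier 2 Notice is held. (n), which would lift (m), does not operate here — the baseline figure is 539, not below 511. (d) is therefore removed.
No exception displaces § 48.1.

Yes — Oren must hold a food-handler permit.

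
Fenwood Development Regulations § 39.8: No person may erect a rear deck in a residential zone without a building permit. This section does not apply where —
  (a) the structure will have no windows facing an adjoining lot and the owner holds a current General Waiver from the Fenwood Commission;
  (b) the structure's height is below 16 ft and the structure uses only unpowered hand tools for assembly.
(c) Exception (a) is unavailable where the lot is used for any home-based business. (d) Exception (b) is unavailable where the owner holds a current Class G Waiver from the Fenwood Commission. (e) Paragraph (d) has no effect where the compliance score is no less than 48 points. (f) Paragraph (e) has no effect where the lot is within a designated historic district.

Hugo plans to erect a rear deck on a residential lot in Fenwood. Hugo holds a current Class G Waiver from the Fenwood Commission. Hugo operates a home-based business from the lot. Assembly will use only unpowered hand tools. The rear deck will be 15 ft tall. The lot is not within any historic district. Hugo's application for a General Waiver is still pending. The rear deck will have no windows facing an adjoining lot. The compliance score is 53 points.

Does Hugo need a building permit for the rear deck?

Exception (a) requires that the owner holds a current General Waiver from the Fenwood Commission; but the General Waiver is not current, so (a) is unavailable.
Exception (b): the structure's height is 15 ft, below the 16 ft limit; assembly uses only hand tools — every condition holds. As to paragraphs (d)–(f): (d) would limit (b) — a current Class G Waiver is held — but (e) sets (d) aside: (e) applies — the compliance score is 53 points, meeting the 48 points threshold. (f) is not triggered (the lot is not in a historic district), so (e) stands. (b) remains available.

No — exception (b) applies; Hugo does not need a building permit.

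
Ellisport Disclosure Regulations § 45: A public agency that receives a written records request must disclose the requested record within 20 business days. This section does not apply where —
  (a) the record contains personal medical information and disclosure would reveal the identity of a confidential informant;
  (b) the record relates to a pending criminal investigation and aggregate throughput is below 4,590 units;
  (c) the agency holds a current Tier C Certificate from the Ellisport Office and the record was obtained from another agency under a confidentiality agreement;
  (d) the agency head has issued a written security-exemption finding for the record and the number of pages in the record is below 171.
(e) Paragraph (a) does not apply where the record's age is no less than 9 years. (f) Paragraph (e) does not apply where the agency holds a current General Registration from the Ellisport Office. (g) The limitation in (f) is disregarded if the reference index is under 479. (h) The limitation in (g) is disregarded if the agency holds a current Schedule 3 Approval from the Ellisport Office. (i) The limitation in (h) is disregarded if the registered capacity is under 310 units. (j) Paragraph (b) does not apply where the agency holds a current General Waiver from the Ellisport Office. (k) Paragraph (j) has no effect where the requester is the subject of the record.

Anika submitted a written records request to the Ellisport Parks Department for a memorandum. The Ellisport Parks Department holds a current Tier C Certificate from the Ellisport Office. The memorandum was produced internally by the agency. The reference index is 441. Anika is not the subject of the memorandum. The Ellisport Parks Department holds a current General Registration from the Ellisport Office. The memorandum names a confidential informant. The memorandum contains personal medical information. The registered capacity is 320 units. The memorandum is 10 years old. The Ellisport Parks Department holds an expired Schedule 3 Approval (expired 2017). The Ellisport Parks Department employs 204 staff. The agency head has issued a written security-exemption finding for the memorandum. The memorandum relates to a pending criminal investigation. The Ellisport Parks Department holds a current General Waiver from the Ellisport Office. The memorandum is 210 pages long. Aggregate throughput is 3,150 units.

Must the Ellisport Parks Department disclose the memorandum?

Yes — the Ellisport Parks Department must disclose the memorandum.

Exception (a)'s conditions are all satisfied: the memorandum contains personal medical information; the memorandum names a confidential informant. But: (e) operates — the record's age is 10 years, meeting the 9 years threshold. (f) would limit (e) — a current General Registration is held — but (g) sets (f) aside: (g) operates — the reference index is 441, under the 479 limit. (h) is not triggered (there is no Schedule 3 Approval in force), so (g) stands. (a) is therefore removed.
All of (b)'s requirements are met (the memorandum relates to a pending investigation; aggregate throughput is 3,150 units, below the 4,590 units limit). But: (j) operates against (b): a current General Waiver is held. (k) does not operate here (Anika is not the subject of the memorandum), so (j) stands. So (b) is unavailable.
Exception (c) fails — the memorandum was produced internally.
Exception (d) does not apply: the number of pages in the record is 210, not below 171.
No exception applies. The general rule governs.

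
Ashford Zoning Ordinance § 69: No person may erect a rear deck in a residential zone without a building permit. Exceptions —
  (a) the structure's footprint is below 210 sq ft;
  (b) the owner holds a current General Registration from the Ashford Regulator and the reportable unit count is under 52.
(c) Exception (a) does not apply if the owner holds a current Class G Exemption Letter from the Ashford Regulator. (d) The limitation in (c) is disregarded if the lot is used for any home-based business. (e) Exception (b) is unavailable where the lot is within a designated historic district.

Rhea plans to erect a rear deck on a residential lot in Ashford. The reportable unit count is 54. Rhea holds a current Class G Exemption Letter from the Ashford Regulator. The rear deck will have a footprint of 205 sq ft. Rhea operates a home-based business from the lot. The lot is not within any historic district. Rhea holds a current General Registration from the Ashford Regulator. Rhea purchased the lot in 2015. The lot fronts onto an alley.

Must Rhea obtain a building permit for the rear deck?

No — exception (a) applies; Rhea does not need a building permit.

Exception (a)'s conditions are all satisfied: the structure's footprint is 205 sq ft, below the 210 sq ft limit. As to paragraphs (c)–(d): (c) would limit (a) — a current Class G Exemption Letter is held — but (d) sets (c) aside: (d) operates against (c): a home-based business operates on the lot. So (a) applies.
Exception (b) fails — the reportable unit count is 54, not under 52.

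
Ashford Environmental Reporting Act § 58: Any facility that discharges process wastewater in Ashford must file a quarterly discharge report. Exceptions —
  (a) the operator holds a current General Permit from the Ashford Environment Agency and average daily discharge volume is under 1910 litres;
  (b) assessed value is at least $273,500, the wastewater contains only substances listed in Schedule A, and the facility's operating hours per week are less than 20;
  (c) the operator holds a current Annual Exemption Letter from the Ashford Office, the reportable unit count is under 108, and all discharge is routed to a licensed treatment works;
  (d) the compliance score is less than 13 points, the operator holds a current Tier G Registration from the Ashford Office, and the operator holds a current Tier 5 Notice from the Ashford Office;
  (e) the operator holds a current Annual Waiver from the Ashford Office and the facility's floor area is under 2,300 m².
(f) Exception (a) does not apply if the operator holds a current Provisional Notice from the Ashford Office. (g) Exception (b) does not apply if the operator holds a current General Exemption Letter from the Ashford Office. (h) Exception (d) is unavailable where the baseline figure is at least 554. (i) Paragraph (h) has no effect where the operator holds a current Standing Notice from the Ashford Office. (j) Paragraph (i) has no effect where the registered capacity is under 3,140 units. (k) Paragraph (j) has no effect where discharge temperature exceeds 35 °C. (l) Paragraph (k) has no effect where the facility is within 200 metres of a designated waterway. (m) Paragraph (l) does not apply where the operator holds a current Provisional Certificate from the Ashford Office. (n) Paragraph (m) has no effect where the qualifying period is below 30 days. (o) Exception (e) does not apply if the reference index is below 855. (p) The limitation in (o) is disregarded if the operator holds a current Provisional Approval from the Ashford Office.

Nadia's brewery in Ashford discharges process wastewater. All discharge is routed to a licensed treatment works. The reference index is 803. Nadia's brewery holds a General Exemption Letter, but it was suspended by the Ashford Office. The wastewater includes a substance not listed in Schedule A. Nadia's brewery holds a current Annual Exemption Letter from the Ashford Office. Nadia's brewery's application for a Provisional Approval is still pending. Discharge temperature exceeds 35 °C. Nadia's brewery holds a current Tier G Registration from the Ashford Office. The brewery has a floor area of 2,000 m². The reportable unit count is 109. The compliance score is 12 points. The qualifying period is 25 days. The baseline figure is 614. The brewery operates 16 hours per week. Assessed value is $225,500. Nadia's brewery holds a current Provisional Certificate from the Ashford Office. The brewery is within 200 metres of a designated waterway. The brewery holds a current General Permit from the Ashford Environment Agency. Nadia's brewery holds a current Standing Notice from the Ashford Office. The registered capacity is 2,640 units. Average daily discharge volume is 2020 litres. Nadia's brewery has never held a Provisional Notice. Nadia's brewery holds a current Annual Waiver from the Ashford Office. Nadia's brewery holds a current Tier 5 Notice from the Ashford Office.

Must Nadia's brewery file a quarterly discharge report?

Exception (a) requires that average daily discharge volume is under 1910 litres; but average daily discharge volume is 2020 litres, not under 1910 litres, so (a) is unavailable.
Exception (b) does not apply: assessed value is $225,500, short of $273,500.
Exception (c) does not apply: the reportable unit count is 109, not under 108.
All of (d)'s requirements are met (the compliance score is 12 points, less than the 13 points limit; a current Tier G Registration is held; a current Tier 5 Notice is held). Turning to paragraphs (h)–(n): (h) operates against (d): the baseline figure is 614, meeting the 554 threshold. (i) applies (a current Standing Notice is held), but is itself disapplied by (j): (j) operates against (i): the registered capacity is 2,640 units, under the 3,140 units limit. (k) applies (discharge temperature exceeds 35 °C), but is displaced by (l): (l) operates against (k): the brewery is within 200 m of a designated waterway. (m) would limit (l) — a current Provisional Certificate is held — but (n) sets (m) aside: (n) operates against (m): the qualifying period is 25 days, below the 30 days limit. (d) is therefore removed.
Exception (e)'s conditions are all satisfied: a current Annual Waiver is held; the facility's floor area is 2,000 m², under the 2,300 m² limit. However, paragraphs (o)–(p) must be considered: (o) applies — the reference index is 803, below the 855 limit. (p), which would lift (o), is inapplicable — no current Provisional Approval is held. So (e) is unavailable.
No exception applies. The general rule governs.

Yes — Nadia's brewery must file a quarterly discharge report.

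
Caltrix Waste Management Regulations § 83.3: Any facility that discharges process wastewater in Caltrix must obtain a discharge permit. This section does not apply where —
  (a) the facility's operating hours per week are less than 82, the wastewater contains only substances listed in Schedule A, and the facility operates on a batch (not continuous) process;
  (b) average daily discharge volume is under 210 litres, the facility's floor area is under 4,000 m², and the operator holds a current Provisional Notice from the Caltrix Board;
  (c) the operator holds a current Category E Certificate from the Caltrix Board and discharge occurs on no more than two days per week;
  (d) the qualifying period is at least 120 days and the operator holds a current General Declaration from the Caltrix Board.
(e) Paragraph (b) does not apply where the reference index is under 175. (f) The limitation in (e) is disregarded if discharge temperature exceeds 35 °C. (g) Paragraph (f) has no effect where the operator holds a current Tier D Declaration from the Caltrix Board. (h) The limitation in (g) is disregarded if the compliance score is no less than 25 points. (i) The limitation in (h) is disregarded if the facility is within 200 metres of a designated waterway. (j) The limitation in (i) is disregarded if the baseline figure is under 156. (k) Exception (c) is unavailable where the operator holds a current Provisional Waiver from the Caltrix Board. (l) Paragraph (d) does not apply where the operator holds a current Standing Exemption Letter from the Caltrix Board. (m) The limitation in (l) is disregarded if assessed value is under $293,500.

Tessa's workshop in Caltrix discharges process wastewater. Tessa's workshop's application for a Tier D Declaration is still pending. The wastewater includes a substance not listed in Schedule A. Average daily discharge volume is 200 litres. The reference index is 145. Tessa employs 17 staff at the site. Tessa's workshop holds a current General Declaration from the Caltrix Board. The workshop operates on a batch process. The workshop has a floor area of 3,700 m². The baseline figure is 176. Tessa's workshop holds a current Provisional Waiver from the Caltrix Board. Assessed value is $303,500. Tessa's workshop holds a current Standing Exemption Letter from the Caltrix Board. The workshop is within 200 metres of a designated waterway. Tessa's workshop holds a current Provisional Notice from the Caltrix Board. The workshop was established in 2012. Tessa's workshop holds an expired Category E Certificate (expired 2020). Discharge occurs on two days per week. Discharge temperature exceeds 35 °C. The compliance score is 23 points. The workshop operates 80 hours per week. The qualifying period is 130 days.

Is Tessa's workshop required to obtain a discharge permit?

Exception (a) requires that the wastewater contains only substances listed in Schedule A; but the wastewater includes a non-Schedule-A substance, so (a) is unavailable.
Exception (b): average daily discharge volume is 200 litres, under the 210 litres limit; the facility's floor area is 3,700 m², under the 4,000 m² limit; a current Provisional Notice is held — every condition holds. Applying paragraphs (e)–(j): (e) operates (the reference index is 145, under the 175 limit), but is itself disapplied by (f): (f) applies — discharge temperature exceeds 35 °C. (g), which would lift (f), is not triggered — the Tier D Declaration is not current. (b) remains available.
Exception (c) does not apply: the Category E Certificate is not current.
All of (d)'s requirements are met (the qualifying period is 130 days, meeting the 120 days threshold; a current General Declaration is held). But applying paragraphs (l)–(m): (l) applies — a current Standing Exemption Letter is held. (m) is not triggered (assessed value is $303,500, not under $293,500), so (l) stands. (d) is therefore removed.

No — exception (b) applies; Tessa's workshop is not required to obtain a discharge permit.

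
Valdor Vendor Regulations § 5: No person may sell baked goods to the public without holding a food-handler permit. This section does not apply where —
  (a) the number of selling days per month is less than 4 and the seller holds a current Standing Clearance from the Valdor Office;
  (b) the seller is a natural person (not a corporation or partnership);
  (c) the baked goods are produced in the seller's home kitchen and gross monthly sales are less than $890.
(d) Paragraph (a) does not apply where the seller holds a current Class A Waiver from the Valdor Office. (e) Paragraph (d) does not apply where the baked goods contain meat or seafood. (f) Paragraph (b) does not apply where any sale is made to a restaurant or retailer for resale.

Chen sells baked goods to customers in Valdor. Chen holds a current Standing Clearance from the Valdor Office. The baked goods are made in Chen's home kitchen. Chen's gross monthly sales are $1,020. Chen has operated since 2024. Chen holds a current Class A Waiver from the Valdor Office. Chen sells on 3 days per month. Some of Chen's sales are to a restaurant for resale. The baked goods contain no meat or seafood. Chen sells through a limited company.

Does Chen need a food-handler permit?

Exception (a)'s conditions are all satisfied: the number of selling days per month is 3, less than the 4 limit; a current Standing Clearance is held. But: (d) is engaged — a current Class A Waiver is held. (e), which would lift (d), is not triggered — the baked goods contain no meat or seafood. (a) is therefore removed.
Exception (b) requires that the seller is a natural person (not a corporation or partnership); but the seller operates through a limited company, so (b) is unavailable.
Exception (c) does not apply: gross monthly sales are $1,020, not less than $890.
No exception is made out. Chen falls within the general rule.

Yes — Chen must hold a food-handler permit.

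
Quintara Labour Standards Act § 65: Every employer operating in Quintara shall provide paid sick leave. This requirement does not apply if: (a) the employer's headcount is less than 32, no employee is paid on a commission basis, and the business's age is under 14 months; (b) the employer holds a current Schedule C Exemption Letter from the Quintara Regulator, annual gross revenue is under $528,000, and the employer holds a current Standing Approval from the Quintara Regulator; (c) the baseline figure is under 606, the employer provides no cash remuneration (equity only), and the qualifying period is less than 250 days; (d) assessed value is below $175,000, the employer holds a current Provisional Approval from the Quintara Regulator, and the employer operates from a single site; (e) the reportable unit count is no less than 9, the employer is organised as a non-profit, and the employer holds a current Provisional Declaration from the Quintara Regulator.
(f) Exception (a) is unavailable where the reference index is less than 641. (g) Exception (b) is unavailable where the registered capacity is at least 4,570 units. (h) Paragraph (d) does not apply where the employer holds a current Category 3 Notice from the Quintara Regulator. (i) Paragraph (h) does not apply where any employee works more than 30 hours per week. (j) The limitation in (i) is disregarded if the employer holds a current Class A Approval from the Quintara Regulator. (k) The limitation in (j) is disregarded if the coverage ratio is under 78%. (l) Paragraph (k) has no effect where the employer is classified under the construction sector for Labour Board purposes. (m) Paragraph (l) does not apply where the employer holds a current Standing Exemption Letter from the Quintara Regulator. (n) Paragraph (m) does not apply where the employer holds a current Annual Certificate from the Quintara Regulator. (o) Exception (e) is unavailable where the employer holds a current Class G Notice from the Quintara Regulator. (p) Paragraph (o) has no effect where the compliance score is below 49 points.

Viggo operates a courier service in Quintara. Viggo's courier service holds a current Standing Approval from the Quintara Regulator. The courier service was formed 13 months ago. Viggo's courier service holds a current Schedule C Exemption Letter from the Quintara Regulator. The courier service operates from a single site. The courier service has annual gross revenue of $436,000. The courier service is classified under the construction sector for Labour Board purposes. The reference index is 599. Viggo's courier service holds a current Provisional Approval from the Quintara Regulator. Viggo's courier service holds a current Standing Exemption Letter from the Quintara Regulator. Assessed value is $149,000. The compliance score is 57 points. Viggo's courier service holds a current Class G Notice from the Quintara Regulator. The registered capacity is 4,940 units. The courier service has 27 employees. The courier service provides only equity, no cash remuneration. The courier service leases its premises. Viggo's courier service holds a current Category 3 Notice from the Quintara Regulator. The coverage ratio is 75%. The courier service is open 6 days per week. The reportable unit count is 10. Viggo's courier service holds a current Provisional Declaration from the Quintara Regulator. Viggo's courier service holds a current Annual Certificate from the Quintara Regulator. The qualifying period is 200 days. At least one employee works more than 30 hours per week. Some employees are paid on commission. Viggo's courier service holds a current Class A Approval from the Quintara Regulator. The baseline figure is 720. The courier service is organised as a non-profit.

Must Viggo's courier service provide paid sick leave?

Exception (a) fails — some employees are paid on commission.
Exception (b): a current Schedule C Exemption Letter is held; annual gross revenue is $436,000, under the $528,000 limit; a current Standing Approval is held — every condition holds. However, paragraph (g) must be considered: (g) operates — the registered capacity is 4,940 units, meeting the 4,570 units threshold. (b) is therefore removed.
Exception (c) requires that the baseline figure is under 606; but the baseline figure is 720, not under 606, so (c) is unavailable.
All of (d)'s requirements are met (assessed value is $149,000, below the $175,000 limit; a current Provisional Approval is held; the employer operates from a single site). Turning to paragraphs (h)–(n): (h) operates against (d): a current Category 3 Notice is held. (i) is engaged (at least one employee exceeds 30 hours/week), but yields to (j): (j) is triggered — a current Class A Approval is held. (k) would limit (j) — the coverage ratio is 75%, under the 78% limit — but (l) sets (k) aside: (l) applies — the courier service is classified under the construction sector. (m) would limit (l) — a current Standing Exemption Letter is held — but (n) sets (m) aside: (n) operates — a current Annual Certificate is held. So (d) is unavailable.
All of (e)'s requirements are met (the reportable unit count is 10, meeting the 9 threshold; the employer is a non-profit; a current Provisional Declaration is held). Turning to paragraphs (o)–(p): (o) is triggered — a current Class G Notice is held. (p), which would lift (o), is inapplicable — the compliance score is 57 points, not below 49 points. Exception (e) does not apply.
No exception is made out. Viggo's courier service falls within the general rule.

Yes — Viggo's courier service must provide paid sick leave.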